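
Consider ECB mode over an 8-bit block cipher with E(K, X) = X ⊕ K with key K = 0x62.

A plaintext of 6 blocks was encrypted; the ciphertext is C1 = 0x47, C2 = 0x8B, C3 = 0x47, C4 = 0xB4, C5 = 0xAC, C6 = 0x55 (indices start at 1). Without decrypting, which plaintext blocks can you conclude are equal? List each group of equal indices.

ECB encrypts each block independently with the same key, so equal ciphertext blocks imply equal plaintext blocks.
C1 = C3 = 0x47, so P1 = P3.

P1 = P3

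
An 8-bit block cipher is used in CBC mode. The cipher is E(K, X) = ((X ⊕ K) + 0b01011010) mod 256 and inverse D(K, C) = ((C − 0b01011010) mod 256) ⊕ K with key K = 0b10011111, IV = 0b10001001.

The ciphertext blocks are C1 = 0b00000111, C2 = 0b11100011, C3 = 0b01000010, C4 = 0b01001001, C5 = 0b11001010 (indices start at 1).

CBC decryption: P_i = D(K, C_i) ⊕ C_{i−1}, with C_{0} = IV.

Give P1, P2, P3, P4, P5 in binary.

P1 = 0b10111011, P2 = 0b00010001, P3 = 0b10010100, P4 = 0b00110010, P5 = 0b10100110

P1: D(K, 0b00000111) = 0b00110010; 0b00110010 ⊕ 0b10001001 = 0b10111011.
P2: D(K, 0b11100011) = 0b00010110; 0b00010110 ⊕ 0b00000111 = 0b00010001.
P3: D(K, 0b01000010) = 0b01110111; 0b01110111 ⊕ 0b11100011 = 0b10010100.
P4: D(K, 0b01001001) = 0b01110000; 0b01110000 ⊕ 0b01000010 = 0b00110010.
P5: D(K, 0b11001010) = 0b11101111; 0b11101111 ⊕ 0b01001001 = 0b10100110.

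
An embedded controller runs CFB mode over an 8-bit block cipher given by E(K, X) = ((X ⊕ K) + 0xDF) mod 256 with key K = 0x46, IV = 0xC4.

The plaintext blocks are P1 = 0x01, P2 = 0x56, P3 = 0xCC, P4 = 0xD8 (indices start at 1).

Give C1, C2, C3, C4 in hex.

CFB encryption: C_i = P_i ⊕ E(K, C_{i−1}), with C_{0} = IV.
C1: E(K, 0xC4) = 0x61; 0x01 ⊕ 0x61 = 0x60.
C2: E(K, 0x60) = 0x05; 0x56 ⊕ 0x05 = 0x53.
C3: E(K, 0x53) = 0xF4; 0xCC ⊕ 0xF4 = 0x38.
C4: E(K, 0x38) = 0x5D; 0xD8 ⊕ 0x5D = 0x85.

C1 = 0x60, C2 = 0x53, C3 = 0x38, C4 = 0x85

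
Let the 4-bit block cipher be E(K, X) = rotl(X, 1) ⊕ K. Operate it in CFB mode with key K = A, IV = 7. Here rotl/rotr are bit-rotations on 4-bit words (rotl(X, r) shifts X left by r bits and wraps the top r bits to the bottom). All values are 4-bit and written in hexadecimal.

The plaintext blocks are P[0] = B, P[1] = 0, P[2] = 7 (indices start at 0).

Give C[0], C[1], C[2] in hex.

C[0] = F, C[1] = 5, C[2] = 7

CFB encryption: C_i = P_i ⊕ E(K, C_{i−1}), with C_{−1} = IV.
C[0]: E(K, 7) = 4; B ⊕ 4 = F.
C[1]: E(K, F) = 5; 0 ⊕ 5 = 5.
C[2]: E(K, 5) = 0; 7 ⊕ 0 = 7.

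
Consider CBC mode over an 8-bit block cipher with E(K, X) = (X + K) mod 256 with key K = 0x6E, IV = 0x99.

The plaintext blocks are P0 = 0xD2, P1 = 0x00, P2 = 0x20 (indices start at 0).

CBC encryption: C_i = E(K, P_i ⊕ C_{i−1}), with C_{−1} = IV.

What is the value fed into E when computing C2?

C0: P0 ⊕ 0x99 = 0x4B; E(K, 0x4B) = 0xB9.
C1: P1 ⊕ 0xB9 = 0xB9; E(K, 0xB9) = 0x27.
C2: P2 ⊕ 0x27 = 0x07; E(K, 0x07) = 0x75.
So the input to E for block 2 is 0x07.

0x07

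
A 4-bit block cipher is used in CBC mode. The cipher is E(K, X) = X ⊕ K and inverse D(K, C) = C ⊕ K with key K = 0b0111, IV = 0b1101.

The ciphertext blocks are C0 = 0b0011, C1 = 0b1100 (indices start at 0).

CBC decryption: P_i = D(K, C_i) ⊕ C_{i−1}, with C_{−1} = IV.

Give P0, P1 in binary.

P0 = 0b1001, P1 = 0b1000

P0: D(K, 0b0011) = 0b0100; 0b0100 ⊕ 0b1101 = 0b1001.
P1: D(K, 0b1100) = 0b1011; 0b1011 ⊕ 0b0011 = 0b1000.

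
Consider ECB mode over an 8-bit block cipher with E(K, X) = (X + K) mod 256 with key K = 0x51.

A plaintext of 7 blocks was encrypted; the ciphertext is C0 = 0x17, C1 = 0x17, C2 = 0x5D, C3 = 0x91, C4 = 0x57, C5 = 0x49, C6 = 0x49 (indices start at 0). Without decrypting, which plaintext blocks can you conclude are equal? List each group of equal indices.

P0 = P1; P5 = P6

ECB encrypts each block independently with the same key, so equal ciphertext blocks imply equal plaintext blocks.
C0 = C1 = 0x17, so P0 = P1.
C5 = C6 = 0x49, so P5 = P6.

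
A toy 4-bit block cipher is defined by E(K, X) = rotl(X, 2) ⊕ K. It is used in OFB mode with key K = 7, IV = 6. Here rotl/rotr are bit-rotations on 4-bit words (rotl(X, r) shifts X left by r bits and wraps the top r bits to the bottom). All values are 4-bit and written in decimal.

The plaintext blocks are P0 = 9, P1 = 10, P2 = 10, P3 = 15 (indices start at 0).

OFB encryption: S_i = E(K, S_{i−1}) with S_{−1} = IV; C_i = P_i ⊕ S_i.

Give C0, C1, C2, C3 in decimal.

C0: S = E(K, 6) = 14; 9 ⊕ 14 = 7.
C1: S = E(K, 14) = 12; 10 ⊕ 12 = 6.
C2: S = E(K, 12) = 4; 10 ⊕ 4 = 14.
C3: S = E(K, 4) = 6; 15 ⊕ 6 = 9.

C0 = 7, C1 = 6, C2 = 14, C3 = 9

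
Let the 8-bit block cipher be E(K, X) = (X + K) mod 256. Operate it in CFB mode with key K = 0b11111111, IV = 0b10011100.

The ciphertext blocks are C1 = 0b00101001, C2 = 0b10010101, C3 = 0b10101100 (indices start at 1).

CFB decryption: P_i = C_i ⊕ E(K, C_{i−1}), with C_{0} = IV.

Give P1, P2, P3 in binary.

P1: E(K, 0b10011100) = 0b10011011; 0b00101001 ⊕ 0b10011011 = 0b10110010.
P2: E(K, 0b00101001) = 0b00101000; 0b10010101 ⊕ 0b00101000 = 0b10111101.
P3: E(K, 0b10010101) = 0b10010100; 0b10101100 ⊕ 0b10010100 = 0b00111000.

P1 = 0b10110010, P2 = 0b10111101, P3 = 0b00111000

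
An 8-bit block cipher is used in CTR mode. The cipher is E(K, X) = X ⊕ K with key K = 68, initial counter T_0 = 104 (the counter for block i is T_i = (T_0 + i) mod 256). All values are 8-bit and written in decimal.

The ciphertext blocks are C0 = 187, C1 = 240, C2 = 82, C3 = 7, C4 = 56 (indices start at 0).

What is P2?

CTR decryption: S_i = E(K, T_i) where T_i is the counter for block i; P_i = C_i ⊕ S_i.
P2: T = 106, S = E(K, T) = 46; 82 ⊕ 46 = 124.

P2 = 124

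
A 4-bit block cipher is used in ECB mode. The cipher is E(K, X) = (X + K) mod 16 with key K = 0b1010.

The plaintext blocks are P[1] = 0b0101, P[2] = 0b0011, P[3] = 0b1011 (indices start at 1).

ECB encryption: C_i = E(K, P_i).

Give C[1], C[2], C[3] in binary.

C[1] = 0b1111, C[2] = 0b1101, C[3] = 0b0101

C[1]: E(K, 0b0101) = 0b1111.
C[2]: E(K, 0b0011) = 0b1101.
C[3]: E(K, 0b1011) = 0b0101.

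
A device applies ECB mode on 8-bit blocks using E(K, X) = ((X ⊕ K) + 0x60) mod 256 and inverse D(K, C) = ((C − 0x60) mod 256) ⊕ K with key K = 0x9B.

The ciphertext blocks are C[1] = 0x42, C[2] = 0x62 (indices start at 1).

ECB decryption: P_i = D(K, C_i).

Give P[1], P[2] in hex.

P[1]: D(K, 0x42) = 0x79.
P[2]: D(K, 0x62) = 0x99.

P[1] = 0x79, P[2] = 0x99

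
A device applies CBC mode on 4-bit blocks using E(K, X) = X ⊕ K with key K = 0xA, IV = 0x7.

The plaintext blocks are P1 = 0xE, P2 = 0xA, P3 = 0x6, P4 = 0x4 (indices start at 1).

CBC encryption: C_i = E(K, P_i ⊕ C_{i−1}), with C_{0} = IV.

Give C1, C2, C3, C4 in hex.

C1 = 0x3, C2 = 0x3, C3 = 0xF, C4 = 0x1

C1: P1 ⊕ 0x7 = 0x9; E(K, 0x9) = 0x3.
C2: P2 ⊕ 0x3 = 0x9; E(K, 0x9) = 0x3.
C3: P3 ⊕ 0x3 = 0x5; E(K, 0x5) = 0xF.
C4: P4 ⊕ 0xF = 0xB; E(K, 0xB) = 0x1.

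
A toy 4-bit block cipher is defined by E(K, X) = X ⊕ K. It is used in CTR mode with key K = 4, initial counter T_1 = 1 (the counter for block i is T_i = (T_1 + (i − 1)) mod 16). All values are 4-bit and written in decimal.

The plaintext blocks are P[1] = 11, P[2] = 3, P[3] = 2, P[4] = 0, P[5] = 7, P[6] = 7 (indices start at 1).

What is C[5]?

CTR encryption: S_i = E(K, T_i) where T_i is the counter for block i; C_i = P_i ⊕ S_i.
C[1]: T = 1, S = E(K, T) = 5; 11 ⊕ 5 = 14.
C[2]: T = 2, S = E(K, T) = 6; 3 ⊕ 6 = 5.
C[3]: T = 3, S = E(K, T) = 7; 2 ⊕ 7 = 5.
C[4]: T = 4, S = E(K, T) = 0; 0 ⊕ 0 = 0.
C[5]: T = 5, S = E(K, T) = 1; 7 ⊕ 1 = 6.

C[5] = 6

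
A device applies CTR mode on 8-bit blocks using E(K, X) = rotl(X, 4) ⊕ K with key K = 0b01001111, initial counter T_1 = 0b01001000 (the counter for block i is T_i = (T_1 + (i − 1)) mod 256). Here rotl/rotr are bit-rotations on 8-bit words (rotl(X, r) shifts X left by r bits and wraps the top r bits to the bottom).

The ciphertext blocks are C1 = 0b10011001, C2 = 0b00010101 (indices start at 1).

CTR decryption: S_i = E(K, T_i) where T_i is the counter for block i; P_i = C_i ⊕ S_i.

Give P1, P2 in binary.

P1: T = 0b01001000, S = E(K, T) = 0b11001011; 0b10011001 ⊕ 0b11001011 = 0b01010010.
P2: T = 0b01001001, S = E(K, T) = 0b11011011; 0b00010101 ⊕ 0b11011011 = 0b11001110.

P1 = 0b01010010, P2 = 0b11001110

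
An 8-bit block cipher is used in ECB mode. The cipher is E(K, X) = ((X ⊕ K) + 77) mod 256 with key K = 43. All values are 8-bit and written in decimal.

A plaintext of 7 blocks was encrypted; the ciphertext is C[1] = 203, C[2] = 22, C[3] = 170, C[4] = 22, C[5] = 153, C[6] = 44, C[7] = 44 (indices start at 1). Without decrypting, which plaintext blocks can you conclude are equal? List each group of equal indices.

P[2] = P[4]; P[6] = P[7]

ECB encrypts each block independently with the same key, so equal ciphertext blocks imply equal plaintext blocks.
C[2] = C[4] = 22, so P[2] = P[4].
C[6] = C[7] = 44, so P[6] = P[7].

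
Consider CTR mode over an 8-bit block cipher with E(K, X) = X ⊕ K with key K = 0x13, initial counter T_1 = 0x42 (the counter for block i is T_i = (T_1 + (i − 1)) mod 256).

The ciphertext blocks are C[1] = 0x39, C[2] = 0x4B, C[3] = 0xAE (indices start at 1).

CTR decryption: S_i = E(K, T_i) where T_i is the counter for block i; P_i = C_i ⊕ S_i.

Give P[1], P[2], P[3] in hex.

P[1]: T = 0x42, S = E(K, T) = 0x51; 0x39 ⊕ 0x51 = 0x68.
P[2]: T = 0x43, S = E(K, T) = 0x50; 0x4B ⊕ 0x50 = 0x1B.
P[3]: T = 0x44, S = E(K, T) = 0x57; 0xAE ⊕ 0x57 = 0xF9.

P[1] = 0x68, P[2] = 0x1B, P[3] = 0xF9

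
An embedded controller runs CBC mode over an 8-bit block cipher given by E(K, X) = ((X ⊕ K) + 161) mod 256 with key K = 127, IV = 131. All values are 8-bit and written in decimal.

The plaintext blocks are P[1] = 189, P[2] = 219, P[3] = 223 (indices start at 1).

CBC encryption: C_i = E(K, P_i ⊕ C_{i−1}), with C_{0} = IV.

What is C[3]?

C[3] = 232

C[1]: P[1] ⊕ 131 = 62; E(K, 62) = 226.
C[2]: P[2] ⊕ 226 = 57; E(K, 57) = 231.
C[3]: P[3] ⊕ 231 = 56; E(K, 56) = 232.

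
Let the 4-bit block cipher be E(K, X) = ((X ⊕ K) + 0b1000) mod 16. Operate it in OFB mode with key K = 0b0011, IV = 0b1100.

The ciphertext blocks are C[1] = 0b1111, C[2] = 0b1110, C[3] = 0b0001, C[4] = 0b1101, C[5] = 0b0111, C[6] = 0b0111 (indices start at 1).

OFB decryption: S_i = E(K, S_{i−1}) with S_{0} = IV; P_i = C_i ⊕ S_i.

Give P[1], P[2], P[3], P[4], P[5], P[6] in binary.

P[1]: S = E(K, 0b1100) = 0b0111; 0b1111 ⊕ 0b0111 = 0b1000.
P[2]: S = E(K, 0b0111) = 0b1100; 0b1110 ⊕ 0b1100 = 0b0010.
P[3]: S = E(K, 0b1100) = 0b0111; 0b0001 ⊕ 0b0111 = 0b0110.
P[4]: S = E(K, 0b0111) = 0b1100; 0b1101 ⊕ 0b1100 = 0b0001.
P[5]: S = E(K, 0b1100) = 0b0111; 0b0111 ⊕ 0b0111 = 0b0000.
P[6]: S = E(K, 0b0111) = 0b1100; 0b0111 ⊕ 0b1100 = 0b1011.

P[1] = 0b1000, P[2] = 0b0010, P[3] = 0b0110, P[4] = 0b0001, P[5] = 0b0000, P[6] = 0b1011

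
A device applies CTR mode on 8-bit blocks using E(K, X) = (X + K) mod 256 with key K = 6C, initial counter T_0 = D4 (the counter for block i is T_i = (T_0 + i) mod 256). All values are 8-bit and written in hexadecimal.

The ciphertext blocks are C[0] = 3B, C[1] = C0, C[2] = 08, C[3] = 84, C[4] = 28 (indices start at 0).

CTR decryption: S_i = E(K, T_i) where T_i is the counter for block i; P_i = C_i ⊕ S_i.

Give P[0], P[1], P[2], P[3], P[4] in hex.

P[0]: T = D4, S = E(K, T) = 40; 3B ⊕ 40 = 7B.
P[1]: T = D5, S = E(K, T) = 41; C0 ⊕ 41 = 81.
P[2]: T = D6, S = E(K, T) = 42; 08 ⊕ 42 = 4A.
P[3]: T = D7, S = E(K, T) = 43; 84 ⊕ 43 = C7.
P[4]: T = D8, S = E(K, T) = 44; 28 ⊕ 44 = 6C.

P[0] = 7B, P[1] = 81, P[2] = 4A, P[3] = C7, P[4] = 6C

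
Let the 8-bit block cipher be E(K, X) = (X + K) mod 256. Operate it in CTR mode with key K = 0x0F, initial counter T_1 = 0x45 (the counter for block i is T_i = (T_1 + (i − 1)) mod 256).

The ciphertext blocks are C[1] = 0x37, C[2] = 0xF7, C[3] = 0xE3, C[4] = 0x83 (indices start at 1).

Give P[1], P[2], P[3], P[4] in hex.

CTR decryption: S_i = E(K, T_i) where T_i is the counter for block i; P_i = C_i ⊕ S_i.
P[1]: T = 0x45, S = E(K, T) = 0x54; 0x37 ⊕ 0x54 = 0x63.
P[2]: T = 0x46, S = E(K, T) = 0x55; 0xF7 ⊕ 0x55 = 0xA2.
P[3]: T = 0x47, S = E(K, T) = 0x56; 0xE3 ⊕ 0x56 = 0xB5.
P[4]: T = 0x48, S = E(K, T) = 0x57; 0x83 ⊕ 0x57 = 0xD4.

P[1] = 0x63, P[2] = 0xA2, P[3] = 0xB5, P[4] = 0xD4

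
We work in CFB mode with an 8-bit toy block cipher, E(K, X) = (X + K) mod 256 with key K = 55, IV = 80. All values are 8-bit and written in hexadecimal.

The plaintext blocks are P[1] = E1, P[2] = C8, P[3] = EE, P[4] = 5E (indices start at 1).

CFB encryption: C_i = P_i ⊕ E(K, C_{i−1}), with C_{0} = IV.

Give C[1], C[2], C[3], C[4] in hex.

C[1]: E(K, 80) = D5; E1 ⊕ D5 = 34.
C[2]: E(K, 34) = 89; C8 ⊕ 89 = 41.
C[3]: E(K, 41) = 96; EE ⊕ 96 = 78.
C[4]: E(K, 78) = CD; 5E ⊕ CD = 93.

C[1] = 34, C[2] = 41, C[3] = 78, C[4] = 93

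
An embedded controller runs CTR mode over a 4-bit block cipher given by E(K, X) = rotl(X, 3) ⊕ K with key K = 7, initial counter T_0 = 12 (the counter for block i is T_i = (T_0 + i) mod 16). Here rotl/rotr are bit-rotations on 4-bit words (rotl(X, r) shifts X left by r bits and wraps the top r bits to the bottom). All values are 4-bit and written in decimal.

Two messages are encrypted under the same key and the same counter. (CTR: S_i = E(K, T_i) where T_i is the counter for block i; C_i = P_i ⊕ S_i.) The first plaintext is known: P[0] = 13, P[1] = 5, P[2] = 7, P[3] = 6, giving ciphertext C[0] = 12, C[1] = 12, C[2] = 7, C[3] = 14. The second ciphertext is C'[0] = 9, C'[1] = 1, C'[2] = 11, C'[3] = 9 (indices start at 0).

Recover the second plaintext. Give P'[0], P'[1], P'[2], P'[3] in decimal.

P'[0] = 8, P'[1] = 8, P'[2] = 11, P'[3] = 1

In CTR with a reused counter, both messages share the same keystream S_i, so C_i ⊕ C'_i = P_i ⊕ P'_i and thus P'_i = P_i ⊕ C_i ⊕ C'_i.
P'[0]: 13 ⊕ 12 ⊕ 9 = 8.
P'[1]: 5 ⊕ 12 ⊕ 1 = 8.
P'[2]: 7 ⊕ 7 ⊕ 11 = 11.
P'[3]: 6 ⊕ 14 ⊕ 9 = 1.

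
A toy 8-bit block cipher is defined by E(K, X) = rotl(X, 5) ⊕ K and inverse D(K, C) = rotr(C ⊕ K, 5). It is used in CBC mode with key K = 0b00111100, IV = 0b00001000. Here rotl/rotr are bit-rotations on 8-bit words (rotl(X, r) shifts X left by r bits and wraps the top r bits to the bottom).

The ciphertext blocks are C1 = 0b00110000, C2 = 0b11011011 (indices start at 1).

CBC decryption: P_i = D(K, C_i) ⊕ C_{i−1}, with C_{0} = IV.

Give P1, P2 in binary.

P1: D(K, 0b00110000) = 0b01100000; 0b01100000 ⊕ 0b00001000 = 0b01101000.
P2: D(K, 0b11011011) = 0b00111111; 0b00111111 ⊕ 0b00110000 = 0b00001111.

P1 = 0b01101000, P2 = 0b00001111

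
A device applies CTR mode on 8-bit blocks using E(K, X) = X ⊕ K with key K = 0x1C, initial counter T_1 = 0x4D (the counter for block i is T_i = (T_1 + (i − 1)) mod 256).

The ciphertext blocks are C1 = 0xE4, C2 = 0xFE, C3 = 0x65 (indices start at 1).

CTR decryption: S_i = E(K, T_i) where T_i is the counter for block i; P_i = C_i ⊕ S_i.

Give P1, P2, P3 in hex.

P1 = 0xB5, P2 = 0xAC, P3 = 0x36

P1: T = 0x4D, S = E(K, T) = 0x51; 0xE4 ⊕ 0x51 = 0xB5.
P2: T = 0x4E, S = E(K, T) = 0x52; 0xFE ⊕ 0x52 = 0xAC.
P3: T = 0x4F, S = E(K, T) = 0x53; 0x65 ⊕ 0x53 = 0x36.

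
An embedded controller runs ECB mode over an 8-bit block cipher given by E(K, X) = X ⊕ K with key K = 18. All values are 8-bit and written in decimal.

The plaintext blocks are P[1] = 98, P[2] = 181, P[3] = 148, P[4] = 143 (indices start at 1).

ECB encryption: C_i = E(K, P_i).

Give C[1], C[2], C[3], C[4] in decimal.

C[1]: E(K, 98) = 112.
C[2]: E(K, 181) = 167.
C[3]: E(K, 148) = 134.
C[4]: E(K, 143) = 157.

C[1] = 112, C[2] = 167, C[3] = 134, C[4] = 157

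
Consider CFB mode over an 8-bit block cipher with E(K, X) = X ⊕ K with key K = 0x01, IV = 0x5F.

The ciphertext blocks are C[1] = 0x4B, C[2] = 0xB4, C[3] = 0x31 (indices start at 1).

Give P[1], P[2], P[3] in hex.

CFB decryption: P_i = C_i ⊕ E(K, C_{i−1}), with C_{0} = IV.
P[1]: E(K, 0x5F) = 0x5E; 0x4B ⊕ 0x5E = 0x15.
P[2]: E(K, 0x4B) = 0x4A; 0xB4 ⊕ 0x4A = 0xFE.
P[3]: E(K, 0xB4) = 0xB5; 0x31 ⊕ 0xB5 = 0x84.

P[1] = 0x15, P[2] = 0xFE, P[3] = 0x84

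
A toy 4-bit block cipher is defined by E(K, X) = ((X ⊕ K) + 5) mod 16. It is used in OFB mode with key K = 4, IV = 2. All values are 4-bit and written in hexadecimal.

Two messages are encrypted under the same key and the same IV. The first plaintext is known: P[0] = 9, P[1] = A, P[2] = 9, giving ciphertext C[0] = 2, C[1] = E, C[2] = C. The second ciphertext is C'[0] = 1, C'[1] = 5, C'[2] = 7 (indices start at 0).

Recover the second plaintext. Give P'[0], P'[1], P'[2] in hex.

P'[0] = A, P'[1] = 1, P'[2] = 2

In OFB with a reused IV, both messages share the same keystream S_i, so C_i ⊕ C'_i = P_i ⊕ P'_i and thus P'_i = P_i ⊕ C_i ⊕ C'_i.
P'[0]: 9 ⊕ 2 ⊕ 1 = A.
P'[1]: A ⊕ E ⊕ 5 = 1.
P'[2]: 9 ⊕ C ⊕ 7 = 2.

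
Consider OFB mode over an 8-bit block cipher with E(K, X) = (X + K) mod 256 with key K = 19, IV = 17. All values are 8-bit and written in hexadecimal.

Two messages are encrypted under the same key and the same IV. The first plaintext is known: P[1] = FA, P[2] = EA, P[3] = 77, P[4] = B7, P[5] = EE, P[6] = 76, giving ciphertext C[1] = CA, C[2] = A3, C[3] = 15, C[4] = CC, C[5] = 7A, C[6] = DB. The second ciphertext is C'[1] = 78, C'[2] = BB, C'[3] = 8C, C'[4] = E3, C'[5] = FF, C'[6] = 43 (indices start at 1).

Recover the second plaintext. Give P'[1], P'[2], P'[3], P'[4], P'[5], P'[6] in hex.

P'[1] = 48, P'[2] = F2, P'[3] = EE, P'[4] = 98, P'[5] = 6B, P'[6] = EE

In OFB with a reused IV, both messages share the same keystream S_i, so C_i ⊕ C'_i = P_i ⊕ P'_i and thus P'_i = P_i ⊕ C_i ⊕ C'_i.
P'[1]: FA ⊕ CA ⊕ 78 = 48.
P'[2]: EA ⊕ A3 ⊕ BB = F2.
P'[3]: 77 ⊕ 15 ⊕ 8C = EE.
P'[4]: B7 ⊕ CC ⊕ E3 = 98.
P'[5]: EE ⊕ 7A ⊕ FF = 6B.
P'[6]: 76 ⊕ DB ⊕ 43 = EE.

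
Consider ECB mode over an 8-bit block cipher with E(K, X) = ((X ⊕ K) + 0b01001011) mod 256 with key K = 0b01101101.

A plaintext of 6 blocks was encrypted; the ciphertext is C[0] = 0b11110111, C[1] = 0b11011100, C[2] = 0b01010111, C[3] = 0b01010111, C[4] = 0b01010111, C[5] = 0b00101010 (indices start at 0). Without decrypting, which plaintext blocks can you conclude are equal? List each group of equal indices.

ECB encrypts each block independently with the same key, so equal ciphertext blocks imply equal plaintext blocks.
C[2] = C[3] = C[4] = 0b01010111, so P[2] = P[3] = P[4].

P[2] = P[3] = P[4]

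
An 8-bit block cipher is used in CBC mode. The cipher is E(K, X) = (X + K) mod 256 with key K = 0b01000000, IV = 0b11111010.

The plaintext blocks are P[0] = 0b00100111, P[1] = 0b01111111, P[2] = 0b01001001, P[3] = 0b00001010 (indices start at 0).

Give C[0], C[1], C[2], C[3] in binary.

C[0] = 0b00011101, C[1] = 0b10100010, C[2] = 0b00101011, C[3] = 0b01100001

CBC encryption: C_i = E(K, P_i ⊕ C_{i−1}), with C_{−1} = IV.
C[0]: P[0] ⊕ 0b11111010 = 0b11011101; E(K, 0b11011101) = 0b00011101.
C[1]: P[1] ⊕ 0b00011101 = 0b01100010; E(K, 0b01100010) = 0b10100010.
C[2]: P[2] ⊕ 0b10100010 = 0b11101011; E(K, 0b11101011) = 0b00101011.
C[3]: P[3] ⊕ 0b00101011 = 0b00100001; E(K, 0b00100001) = 0b01100001.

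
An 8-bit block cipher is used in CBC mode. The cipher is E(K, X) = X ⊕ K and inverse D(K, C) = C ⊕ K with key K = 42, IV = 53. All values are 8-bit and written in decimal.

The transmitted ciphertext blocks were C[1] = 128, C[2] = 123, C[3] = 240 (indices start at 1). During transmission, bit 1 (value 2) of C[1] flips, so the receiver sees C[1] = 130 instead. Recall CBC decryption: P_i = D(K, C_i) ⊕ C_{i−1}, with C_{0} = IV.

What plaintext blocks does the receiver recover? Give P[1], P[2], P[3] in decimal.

Only C[1] changed, to 130. In CBC, a change in C_i garbles P_i and flips the same bit in P_{i+1}. Decrypting the received ciphertext:
P[1]: D(K, 130) = 168; 168 ⊕ 53 = 157.
P[2]: D(K, 123) = 81; 81 ⊕ 130 = 211.
P[3]: D(K, 240) = 218; 218 ⊕ 123 = 161.
Blocks that differ from the original plaintext: P[1], P[2].

P[1] = 157, P[2] = 211, P[3] = 161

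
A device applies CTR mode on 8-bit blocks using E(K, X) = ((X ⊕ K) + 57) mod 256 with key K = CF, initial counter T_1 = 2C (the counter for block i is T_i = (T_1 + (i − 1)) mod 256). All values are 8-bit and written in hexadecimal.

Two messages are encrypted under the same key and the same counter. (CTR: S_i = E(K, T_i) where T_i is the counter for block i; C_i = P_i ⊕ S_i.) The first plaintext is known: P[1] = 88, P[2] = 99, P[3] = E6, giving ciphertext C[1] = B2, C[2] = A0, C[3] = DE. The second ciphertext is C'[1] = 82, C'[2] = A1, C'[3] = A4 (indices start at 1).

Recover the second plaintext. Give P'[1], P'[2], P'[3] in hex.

In CTR with a reused counter, both messages share the same keystream S_i, so C_i ⊕ C'_i = P_i ⊕ P'_i and thus P'_i = P_i ⊕ C_i ⊕ C'_i.
P'[1]: 88 ⊕ B2 ⊕ 82 = B8.
P'[2]: 99 ⊕ A0 ⊕ A1 = 98.
P'[3]: E6 ⊕ DE ⊕ A4 = 9C.

P'[1] = B8, P'[2] = 98, P'[3] = 9C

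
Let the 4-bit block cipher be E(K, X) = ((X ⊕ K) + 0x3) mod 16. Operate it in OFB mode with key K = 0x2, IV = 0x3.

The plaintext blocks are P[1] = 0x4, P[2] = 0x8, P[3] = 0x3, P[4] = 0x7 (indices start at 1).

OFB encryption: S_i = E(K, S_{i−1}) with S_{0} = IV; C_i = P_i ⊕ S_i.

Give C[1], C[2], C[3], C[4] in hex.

C[1] = 0x0, C[2] = 0x1, C[3] = 0xD, C[4] = 0x8

C[1]: S = E(K, 0x3) = 0x4; 0x4 ⊕ 0x4 = 0x0.
C[2]: S = E(K, 0x4) = 0x9; 0x8 ⊕ 0x9 = 0x1.
C[3]: S = E(K, 0x9) = 0xE; 0x3 ⊕ 0xE = 0xD.
C[4]: S = E(K, 0xE) = 0xF; 0x7 ⊕ 0xF = 0x8.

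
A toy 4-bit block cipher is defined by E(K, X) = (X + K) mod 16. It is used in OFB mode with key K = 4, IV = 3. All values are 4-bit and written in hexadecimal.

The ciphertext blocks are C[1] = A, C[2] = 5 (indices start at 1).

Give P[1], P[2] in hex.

OFB decryption: S_i = E(K, S_{i−1}) with S_{0} = IV; P_i = C_i ⊕ S_i.
P[1]: S = E(K, 3) = 7; A ⊕ 7 = D.
P[2]: S = E(K, 7) = B; 5 ⊕ B = E.

P[1] = D, P[2] = E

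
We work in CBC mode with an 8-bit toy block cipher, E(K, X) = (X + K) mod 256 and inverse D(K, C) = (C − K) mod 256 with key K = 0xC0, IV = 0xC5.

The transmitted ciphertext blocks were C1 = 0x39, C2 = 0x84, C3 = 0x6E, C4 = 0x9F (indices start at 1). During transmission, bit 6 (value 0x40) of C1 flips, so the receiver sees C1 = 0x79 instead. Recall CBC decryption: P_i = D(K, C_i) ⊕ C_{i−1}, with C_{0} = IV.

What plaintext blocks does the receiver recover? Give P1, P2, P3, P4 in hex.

P1 = 0x7C, P2 = 0xBD, P3 = 0x2A, P4 = 0xB1

Only C1 changed, to 0x79. In CBC, a change in C_i garbles P_i and flips the same bit in P_{i+1}. Decrypting the received ciphertext:
P1: D(K, 0x79) = 0xB9; 0xB9 ⊕ 0xC5 = 0x7C.
P2: D(K, 0x84) = 0xC4; 0xC4 ⊕ 0x79 = 0xBD.
P3: D(K, 0x6E) = 0xAE; 0xAE ⊕ 0x84 = 0x2A.
P4: D(K, 0x9F) = 0xDF; 0xDF ⊕ 0x6E = 0xB1.
Blocks that differ from the original plaintext: P1, P2.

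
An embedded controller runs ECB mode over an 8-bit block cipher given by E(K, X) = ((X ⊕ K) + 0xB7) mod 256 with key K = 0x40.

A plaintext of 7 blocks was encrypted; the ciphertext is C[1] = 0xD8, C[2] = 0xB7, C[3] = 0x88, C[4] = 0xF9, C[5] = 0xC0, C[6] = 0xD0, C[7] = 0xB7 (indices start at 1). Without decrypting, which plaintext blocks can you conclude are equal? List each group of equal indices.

ECB encrypts each block independently with the same key, so equal ciphertext blocks imply equal plaintext blocks.
C[2] = C[7] = 0xB7, so P[2] = P[7].

P[2] = P[7]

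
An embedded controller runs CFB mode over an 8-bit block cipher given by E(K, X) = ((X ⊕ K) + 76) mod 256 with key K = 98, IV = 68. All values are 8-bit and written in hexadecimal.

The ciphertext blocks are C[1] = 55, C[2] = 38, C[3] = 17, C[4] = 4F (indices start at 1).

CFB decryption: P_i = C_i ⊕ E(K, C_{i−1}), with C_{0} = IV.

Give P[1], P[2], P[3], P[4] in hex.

P[1] = 33, P[2] = 7B, P[3] = 01, P[4] = 4A

P[1]: E(K, 68) = 66; 55 ⊕ 66 = 33.
P[2]: E(K, 55) = 43; 38 ⊕ 43 = 7B.
P[3]: E(K, 38) = 16; 17 ⊕ 16 = 01.
P[4]: E(K, 17) = 05; 4F ⊕ 05 = 4A.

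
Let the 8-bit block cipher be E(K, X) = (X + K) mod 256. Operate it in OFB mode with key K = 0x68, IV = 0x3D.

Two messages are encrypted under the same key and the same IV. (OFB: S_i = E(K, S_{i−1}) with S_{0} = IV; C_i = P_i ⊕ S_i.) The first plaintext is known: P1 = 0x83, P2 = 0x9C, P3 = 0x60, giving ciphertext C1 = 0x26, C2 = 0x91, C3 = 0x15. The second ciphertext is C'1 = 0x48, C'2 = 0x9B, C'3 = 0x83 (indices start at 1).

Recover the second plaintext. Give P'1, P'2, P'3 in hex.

P'1 = 0xED, P'2 = 0x96, P'3 = 0xF6

In OFB with a reused IV, both messages share the same keystream S_i, so C_i ⊕ C'_i = P_i ⊕ P'_i and thus P'_i = P_i ⊕ C_i ⊕ C'_i.
P'1: 0x83 ⊕ 0x26 ⊕ 0x48 = 0xED.
P'2: 0x9C ⊕ 0x91 ⊕ 0x9B = 0x96.
P'3: 0x60 ⊕ 0x15 ⊕ 0x83 = 0xF6.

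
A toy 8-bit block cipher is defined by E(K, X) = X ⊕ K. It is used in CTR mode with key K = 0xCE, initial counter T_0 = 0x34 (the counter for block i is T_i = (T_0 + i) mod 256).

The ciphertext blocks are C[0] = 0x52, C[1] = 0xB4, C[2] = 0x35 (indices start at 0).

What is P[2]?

P[2] = 0xCD

CTR decryption: S_i = E(K, T_i) where T_i is the counter for block i; P_i = C_i ⊕ S_i.
P[2]: T = 0x36, S = E(K, T) = 0xF8; 0x35 ⊕ 0xF8 = 0xCD.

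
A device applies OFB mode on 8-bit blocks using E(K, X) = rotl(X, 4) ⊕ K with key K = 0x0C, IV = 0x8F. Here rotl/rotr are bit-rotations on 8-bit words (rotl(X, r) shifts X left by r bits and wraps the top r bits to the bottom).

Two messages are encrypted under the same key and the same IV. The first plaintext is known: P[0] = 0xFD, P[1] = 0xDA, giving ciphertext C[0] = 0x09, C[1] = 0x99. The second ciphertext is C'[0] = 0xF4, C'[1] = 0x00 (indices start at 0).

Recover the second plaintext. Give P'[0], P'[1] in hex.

P'[0] = 0x00, P'[1] = 0x43

In OFB with a reused IV, both messages share the same keystream S_i, so C_i ⊕ C'_i = P_i ⊕ P'_i and thus P'_i = P_i ⊕ C_i ⊕ C'_i.
P'[0]: 0xFD ⊕ 0x09 ⊕ 0xF4 = 0x00.
P'[1]: 0xDA ⊕ 0x99 ⊕ 0x00 = 0x43.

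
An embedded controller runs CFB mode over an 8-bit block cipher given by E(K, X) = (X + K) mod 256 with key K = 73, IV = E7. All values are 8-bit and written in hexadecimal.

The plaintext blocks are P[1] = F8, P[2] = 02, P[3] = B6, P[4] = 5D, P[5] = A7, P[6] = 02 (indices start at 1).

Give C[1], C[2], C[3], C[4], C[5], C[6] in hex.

C[1] = A2, C[2] = 17, C[3] = 3C, C[4] = F2, C[5] = C2, C[6] = 37

CFB encryption: C_i = P_i ⊕ E(K, C_{i−1}), with C_{0} = IV.
C[1]: E(K, E7) = 5A; F8 ⊕ 5A = A2.
C[2]: E(K, A2) = 15; 02 ⊕ 15 = 17.
C[3]: E(K, 17) = 8A; B6 ⊕ 8A = 3C.
C[4]: E(K, 3C) = AF; 5D ⊕ AF = F2.
C[5]: E(K, F2) = 65; A7 ⊕ 65 = C2.
C[6]: E(K, C2) = 35; 02 ⊕ 35 = 37.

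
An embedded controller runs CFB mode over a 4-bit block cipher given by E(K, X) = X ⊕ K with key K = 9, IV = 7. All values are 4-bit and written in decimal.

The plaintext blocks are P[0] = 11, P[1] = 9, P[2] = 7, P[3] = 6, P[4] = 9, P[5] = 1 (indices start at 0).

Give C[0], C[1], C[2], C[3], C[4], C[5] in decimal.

C[0] = 5, C[1] = 5, C[2] = 11, C[3] = 4, C[4] = 4, C[5] = 12

CFB encryption: C_i = P_i ⊕ E(K, C_{i−1}), with C_{−1} = IV.
C[0]: E(K, 7) = 14; 11 ⊕ 14 = 5.
C[1]: E(K, 5) = 12; 9 ⊕ 12 = 5.
C[2]: E(K, 5) = 12; 7 ⊕ 12 = 11.
C[3]: E(K, 11) = 2; 6 ⊕ 2 = 4.
C[4]: E(K, 4) = 13; 9 ⊕ 13 = 4.
C[5]: E(K, 4) = 13; 1 ⊕ 13 = 12.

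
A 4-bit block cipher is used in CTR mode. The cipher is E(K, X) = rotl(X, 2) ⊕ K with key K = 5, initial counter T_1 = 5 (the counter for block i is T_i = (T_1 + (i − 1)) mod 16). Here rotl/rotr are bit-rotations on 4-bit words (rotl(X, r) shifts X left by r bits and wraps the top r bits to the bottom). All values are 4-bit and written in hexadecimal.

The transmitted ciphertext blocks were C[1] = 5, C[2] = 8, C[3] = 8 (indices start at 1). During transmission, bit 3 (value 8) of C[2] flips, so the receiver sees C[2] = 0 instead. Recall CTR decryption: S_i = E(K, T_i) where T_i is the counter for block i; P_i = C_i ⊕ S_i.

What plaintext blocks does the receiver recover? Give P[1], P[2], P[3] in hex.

P[1] = 5, P[2] = C, P[3] = 0

Only C[2] changed, to 0. In CTR, a change in C_i flips the same bit in P_i only; the keystream is unaffected. Decrypting the received ciphertext:
P[1]: T = 5, S = E(K, T) = 0; 5 ⊕ 0 = 5.
P[2]: T = 6, S = E(K, T) = C; 0 ⊕ C = C.
P[3]: T = 7, S = E(K, T) = 8; 8 ⊕ 8 = 0.
Blocks that differ from the original plaintext: P[2].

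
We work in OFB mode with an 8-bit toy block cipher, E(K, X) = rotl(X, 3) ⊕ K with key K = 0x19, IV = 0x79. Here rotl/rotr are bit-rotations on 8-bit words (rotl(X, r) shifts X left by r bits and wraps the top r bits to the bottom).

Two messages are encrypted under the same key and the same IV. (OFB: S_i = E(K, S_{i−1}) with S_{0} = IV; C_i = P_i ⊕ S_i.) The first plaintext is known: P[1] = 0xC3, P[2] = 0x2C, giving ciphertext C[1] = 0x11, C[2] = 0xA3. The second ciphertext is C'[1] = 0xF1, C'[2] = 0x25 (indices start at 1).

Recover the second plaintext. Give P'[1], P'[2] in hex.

In OFB with a reused IV, both messages share the same keystream S_i, so C_i ⊕ C'_i = P_i ⊕ P'_i and thus P'_i = P_i ⊕ C_i ⊕ C'_i.
P'[1]: 0xC3 ⊕ 0x11 ⊕ 0xF1 = 0x23.
P'[2]: 0x2C ⊕ 0xA3 ⊕ 0x25 = 0xAA.

P'[1] = 0x23, P'[2] = 0xAA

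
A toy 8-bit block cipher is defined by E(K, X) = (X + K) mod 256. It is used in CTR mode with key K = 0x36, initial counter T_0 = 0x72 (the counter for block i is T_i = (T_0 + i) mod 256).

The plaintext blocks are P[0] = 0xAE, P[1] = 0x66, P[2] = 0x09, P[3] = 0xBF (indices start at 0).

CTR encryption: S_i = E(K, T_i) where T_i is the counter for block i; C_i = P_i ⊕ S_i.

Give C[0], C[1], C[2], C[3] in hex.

C[0] = 0x06, C[1] = 0xCF, C[2] = 0xA3, C[3] = 0x14

C[0]: T = 0x72, S = E(K, T) = 0xA8; 0xAE ⊕ 0xA8 = 0x06.
C[1]: T = 0x73, S = E(K, T) = 0xA9; 0x66 ⊕ 0xA9 = 0xCF.
C[2]: T = 0x74, S = E(K, T) = 0xAA; 0x09 ⊕ 0xAA = 0xA3.
C[3]: T = 0x75, S = E(K, T) = 0xAB; 0xBF ⊕ 0xAB = 0x14.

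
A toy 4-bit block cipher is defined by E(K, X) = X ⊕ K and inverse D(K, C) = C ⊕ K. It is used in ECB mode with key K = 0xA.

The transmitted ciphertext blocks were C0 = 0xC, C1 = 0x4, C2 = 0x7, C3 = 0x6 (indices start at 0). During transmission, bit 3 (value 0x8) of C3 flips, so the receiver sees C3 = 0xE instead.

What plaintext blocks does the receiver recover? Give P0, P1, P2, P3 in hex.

ECB decryption: P_i = D(K, C_i).
Only C3 changed, to 0xE. In ECB, a change in C_i affects only P_i. Decrypting the received ciphertext:
P0: D(K, 0xC) = 0x6.
P1: D(K, 0x4) = 0xE.
P2: D(K, 0x7) = 0xD.
P3: D(K, 0xE) = 0x4.
Blocks that differ from the original plaintext: P3.

P0 = 0x6, P1 = 0xE, P2 = 0xD, P3 = 0x4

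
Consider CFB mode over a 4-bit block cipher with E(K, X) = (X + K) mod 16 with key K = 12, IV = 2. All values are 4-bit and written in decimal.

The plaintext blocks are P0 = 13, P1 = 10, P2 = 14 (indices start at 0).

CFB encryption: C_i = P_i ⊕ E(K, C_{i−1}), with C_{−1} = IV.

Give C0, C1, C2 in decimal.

C0: E(K, 2) = 14; 13 ⊕ 14 = 3.
C1: E(K, 3) = 15; 10 ⊕ 15 = 5.
C2: E(K, 5) = 1; 14 ⊕ 1 = 15.

C0 = 3, C1 = 5, C2 = 15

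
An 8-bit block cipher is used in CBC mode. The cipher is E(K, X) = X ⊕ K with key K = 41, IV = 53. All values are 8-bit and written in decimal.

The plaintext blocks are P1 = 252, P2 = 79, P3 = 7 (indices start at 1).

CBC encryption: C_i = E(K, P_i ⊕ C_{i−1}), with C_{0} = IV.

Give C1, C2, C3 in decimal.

C1: P1 ⊕ 53 = 201; E(K, 201) = 224.
C2: P2 ⊕ 224 = 175; E(K, 175) = 134.
C3: P3 ⊕ 134 = 129; E(K, 129) = 168.

C1 = 224, C2 = 134, C3 = 168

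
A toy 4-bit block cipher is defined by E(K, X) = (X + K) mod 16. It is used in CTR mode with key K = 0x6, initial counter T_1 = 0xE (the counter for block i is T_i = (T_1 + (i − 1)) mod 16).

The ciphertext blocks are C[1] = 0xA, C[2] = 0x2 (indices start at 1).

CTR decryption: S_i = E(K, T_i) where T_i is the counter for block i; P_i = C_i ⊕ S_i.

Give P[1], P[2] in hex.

P[1] = 0xE, P[2] = 0x7

P[1]: T = 0xE, S = E(K, T) = 0x4; 0xA ⊕ 0x4 = 0xE.
P[2]: T = 0xF, S = E(K, T) = 0x5; 0x2 ⊕ 0x5 = 0x7.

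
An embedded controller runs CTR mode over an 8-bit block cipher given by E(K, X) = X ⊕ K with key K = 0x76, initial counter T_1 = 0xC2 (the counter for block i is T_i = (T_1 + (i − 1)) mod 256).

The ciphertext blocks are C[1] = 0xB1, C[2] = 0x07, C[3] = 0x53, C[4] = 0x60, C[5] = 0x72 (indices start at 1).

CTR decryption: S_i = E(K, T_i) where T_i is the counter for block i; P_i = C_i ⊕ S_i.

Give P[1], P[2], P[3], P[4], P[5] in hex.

P[1] = 0x05, P[2] = 0xB2, P[3] = 0xE1, P[4] = 0xD3, P[5] = 0xC2

P[1]: T = 0xC2, S = E(K, T) = 0xB4; 0xB1 ⊕ 0xB4 = 0x05.
P[2]: T = 0xC3, S = E(K, T) = 0xB5; 0x07 ⊕ 0xB5 = 0xB2.
P[3]: T = 0xC4, S = E(K, T) = 0xB2; 0x53 ⊕ 0xB2 = 0xE1.
P[4]: T = 0xC5, S = E(K, T) = 0xB3; 0x60 ⊕ 0xB3 = 0xD3.
P[5]: T = 0xC6, S = E(K, T) = 0xB0; 0x72 ⊕ 0xB0 = 0xC2.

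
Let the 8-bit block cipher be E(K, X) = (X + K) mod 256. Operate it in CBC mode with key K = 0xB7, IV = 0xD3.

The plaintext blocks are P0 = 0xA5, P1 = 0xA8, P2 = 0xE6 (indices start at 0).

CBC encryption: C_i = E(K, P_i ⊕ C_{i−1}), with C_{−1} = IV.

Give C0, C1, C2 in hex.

C0: P0 ⊕ 0xD3 = 0x76; E(K, 0x76) = 0x2D.
C1: P1 ⊕ 0x2D = 0x85; E(K, 0x85) = 0x3C.
C2: P2 ⊕ 0x3C = 0xDA; E(K, 0xDA) = 0x91.

C0 = 0x2D, C1 = 0x3C, C2 = 0x91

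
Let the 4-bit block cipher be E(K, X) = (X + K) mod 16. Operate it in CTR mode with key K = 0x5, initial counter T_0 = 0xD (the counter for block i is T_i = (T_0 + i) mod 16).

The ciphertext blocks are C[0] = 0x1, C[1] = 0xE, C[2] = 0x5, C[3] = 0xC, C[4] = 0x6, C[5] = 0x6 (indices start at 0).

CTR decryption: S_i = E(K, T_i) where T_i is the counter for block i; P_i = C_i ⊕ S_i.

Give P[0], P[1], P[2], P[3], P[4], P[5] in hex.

P[0]: T = 0xD, S = E(K, T) = 0x2; 0x1 ⊕ 0x2 = 0x3.
P[1]: T = 0xE, S = E(K, T) = 0x3; 0xE ⊕ 0x3 = 0xD.
P[2]: T = 0xF, S = E(K, T) = 0x4; 0x5 ⊕ 0x4 = 0x1.
P[3]: T = 0x0, S = E(K, T) = 0x5; 0xC ⊕ 0x5 = 0x9.
P[4]: T = 0x1, S = E(K, T) = 0x6; 0x6 ⊕ 0x6 = 0x0.
P[5]: T = 0x2, S = E(K, T) = 0x7; 0x6 ⊕ 0x7 = 0x1.

P[0] = 0x3, P[1] = 0xD, P[2] = 0x1, P[3] = 0x9, P[4] = 0x0, P[5] = 0x1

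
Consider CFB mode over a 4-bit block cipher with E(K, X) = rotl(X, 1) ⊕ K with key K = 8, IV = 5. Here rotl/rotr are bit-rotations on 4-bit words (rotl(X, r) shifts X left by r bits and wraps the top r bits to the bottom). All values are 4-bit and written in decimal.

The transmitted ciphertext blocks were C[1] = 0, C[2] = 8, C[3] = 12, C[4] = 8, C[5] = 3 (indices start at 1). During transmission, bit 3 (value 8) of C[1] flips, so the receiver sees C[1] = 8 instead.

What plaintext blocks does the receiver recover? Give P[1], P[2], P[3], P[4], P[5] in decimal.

P[1] = 10, P[2] = 1, P[3] = 5, P[4] = 9, P[5] = 10

CFB decryption: P_i = C_i ⊕ E(K, C_{i−1}), with C_{0} = IV.
Only C[1] changed, to 8. In CFB, a change in C_i flips the same bit in P_i and garbles P_{i+1}. Decrypting the received ciphertext:
P[1]: E(K, 5) = 2; 8 ⊕ 2 = 10.
P[2]: E(K, 8) = 9; 8 ⊕ 9 = 1.
P[3]: E(K, 8) = 9; 12 ⊕ 9 = 5.
P[4]: E(K, 12) = 1; 8 ⊕ 1 = 9.
P[5]: E(K, 8) = 9; 3 ⊕ 9 = 10.
Blocks that differ from the original plaintext: P[1], P[2].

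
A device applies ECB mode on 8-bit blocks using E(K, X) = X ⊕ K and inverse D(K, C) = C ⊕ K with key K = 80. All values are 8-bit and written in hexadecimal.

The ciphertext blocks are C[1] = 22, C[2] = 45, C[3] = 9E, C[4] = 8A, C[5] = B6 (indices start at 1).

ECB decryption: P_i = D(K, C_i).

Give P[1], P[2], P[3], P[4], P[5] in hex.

P[1]: D(K, 22) = A2.
P[2]: D(K, 45) = C5.
P[3]: D(K, 9E) = 1E.
P[4]: D(K, 8A) = 0A.
P[5]: D(K, B6) = 36.

P[1] = A2, P[2] = C5, P[3] = 1E, P[4] = 0A, P[5] = 36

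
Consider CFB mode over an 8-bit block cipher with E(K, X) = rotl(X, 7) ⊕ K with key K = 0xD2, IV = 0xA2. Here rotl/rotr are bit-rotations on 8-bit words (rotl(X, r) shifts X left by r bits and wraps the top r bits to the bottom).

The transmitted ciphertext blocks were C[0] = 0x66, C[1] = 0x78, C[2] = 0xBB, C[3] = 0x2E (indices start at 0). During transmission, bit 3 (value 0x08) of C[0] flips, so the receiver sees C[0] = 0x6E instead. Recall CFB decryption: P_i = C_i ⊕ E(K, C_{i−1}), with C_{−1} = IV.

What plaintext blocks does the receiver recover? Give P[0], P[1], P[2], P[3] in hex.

Only C[0] changed, to 0x6E. In CFB, a change in C_i flips the same bit in P_i and garbles P_{i+1}. Decrypting the received ciphertext:
P[0]: E(K, 0xA2) = 0x83; 0x6E ⊕ 0x83 = 0xED.
P[1]: E(K, 0x6E) = 0xE5; 0x78 ⊕ 0xE5 = 0x9D.
P[2]: E(K, 0x78) = 0xEE; 0xBB ⊕ 0xEE = 0x55.
P[3]: E(K, 0xBB) = 0x0F; 0x2E ⊕ 0x0F = 0x21.
Blocks that differ from the original plaintext: P[0], P[1].

P[0] = 0xED, P[1] = 0x9D, P[2] = 0x55, P[3] = 0x21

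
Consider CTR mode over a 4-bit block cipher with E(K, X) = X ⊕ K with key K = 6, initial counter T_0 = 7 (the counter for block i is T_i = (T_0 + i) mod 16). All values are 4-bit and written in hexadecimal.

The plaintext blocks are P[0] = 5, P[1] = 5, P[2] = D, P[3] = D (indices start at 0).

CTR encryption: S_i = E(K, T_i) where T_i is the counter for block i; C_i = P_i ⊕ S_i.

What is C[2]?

C[0]: T = 7, S = E(K, T) = 1; 5 ⊕ 1 = 4.
C[1]: T = 8, S = E(K, T) = E; 5 ⊕ E = B.
C[2]: T = 9, S = E(K, T) = F; D ⊕ F = 2.

C[2] = 2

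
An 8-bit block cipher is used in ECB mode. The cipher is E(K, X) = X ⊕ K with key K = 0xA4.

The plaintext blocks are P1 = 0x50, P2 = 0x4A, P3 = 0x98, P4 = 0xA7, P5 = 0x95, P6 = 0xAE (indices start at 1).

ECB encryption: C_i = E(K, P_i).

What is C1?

C1: E(K, 0x50) = 0xF4.

C1 = 0xF4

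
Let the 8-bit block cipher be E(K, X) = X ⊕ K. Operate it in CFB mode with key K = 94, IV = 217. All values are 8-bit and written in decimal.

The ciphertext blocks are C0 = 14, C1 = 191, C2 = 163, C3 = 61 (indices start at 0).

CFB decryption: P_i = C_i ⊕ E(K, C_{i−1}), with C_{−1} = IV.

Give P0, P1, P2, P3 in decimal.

P0: E(K, 217) = 135; 14 ⊕ 135 = 137.
P1: E(K, 14) = 80; 191 ⊕ 80 = 239.
P2: E(K, 191) = 225; 163 ⊕ 225 = 66.
P3: E(K, 163) = 253; 61 ⊕ 253 = 192.

P0 = 137, P1 = 239, P2 = 66, P3 = 192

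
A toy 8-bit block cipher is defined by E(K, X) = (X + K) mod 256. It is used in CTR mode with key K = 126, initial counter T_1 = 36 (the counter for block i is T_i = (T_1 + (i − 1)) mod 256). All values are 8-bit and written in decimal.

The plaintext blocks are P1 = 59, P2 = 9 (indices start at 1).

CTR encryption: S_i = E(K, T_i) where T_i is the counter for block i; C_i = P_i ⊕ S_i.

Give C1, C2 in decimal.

C1: T = 36, S = E(K, T) = 162; 59 ⊕ 162 = 153.
C2: T = 37, S = E(K, T) = 163; 9 ⊕ 163 = 170.

C1 = 153, C2 = 170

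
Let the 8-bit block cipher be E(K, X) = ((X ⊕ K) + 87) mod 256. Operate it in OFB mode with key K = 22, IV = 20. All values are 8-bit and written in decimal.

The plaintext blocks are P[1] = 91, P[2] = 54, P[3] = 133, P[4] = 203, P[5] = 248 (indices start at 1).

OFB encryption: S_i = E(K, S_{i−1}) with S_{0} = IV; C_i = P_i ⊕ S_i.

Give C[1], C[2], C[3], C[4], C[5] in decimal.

C[1]: S = E(K, 20) = 89; 91 ⊕ 89 = 2.
C[2]: S = E(K, 89) = 166; 54 ⊕ 166 = 144.
C[3]: S = E(K, 166) = 7; 133 ⊕ 7 = 130.
C[4]: S = E(K, 7) = 104; 203 ⊕ 104 = 163.
C[5]: S = E(K, 104) = 213; 248 ⊕ 213 = 45.

C[1] = 2, C[2] = 144, C[3] = 130, C[4] = 163, C[5] = 45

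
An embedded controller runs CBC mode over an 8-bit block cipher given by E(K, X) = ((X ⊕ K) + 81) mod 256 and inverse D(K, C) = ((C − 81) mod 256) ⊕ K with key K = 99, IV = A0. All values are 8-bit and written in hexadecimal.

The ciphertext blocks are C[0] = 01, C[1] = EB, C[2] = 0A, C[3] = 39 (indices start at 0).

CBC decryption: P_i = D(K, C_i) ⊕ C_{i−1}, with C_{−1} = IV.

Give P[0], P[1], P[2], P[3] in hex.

P[0]: D(K, 01) = 19; 19 ⊕ A0 = B9.
P[1]: D(K, EB) = F3; F3 ⊕ 01 = F2.
P[2]: D(K, 0A) = 10; 10 ⊕ EB = FB.
P[3]: D(K, 39) = 21; 21 ⊕ 0A = 2B.

P[0] = B9, P[1] = F2, P[2] = FB, P[3] = 2B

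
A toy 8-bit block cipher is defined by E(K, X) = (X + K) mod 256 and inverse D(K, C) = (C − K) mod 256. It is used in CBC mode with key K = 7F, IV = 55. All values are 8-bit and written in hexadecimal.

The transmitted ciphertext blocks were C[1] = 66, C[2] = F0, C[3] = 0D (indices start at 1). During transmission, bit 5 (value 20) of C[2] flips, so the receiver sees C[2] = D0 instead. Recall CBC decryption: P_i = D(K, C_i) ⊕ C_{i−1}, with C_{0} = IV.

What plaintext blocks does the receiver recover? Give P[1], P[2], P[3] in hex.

P[1] = B2, P[2] = 37, P[3] = 5E

Only C[2] changed, to D0. In CBC, a change in C_i garbles P_i and flips the same bit in P_{i+1}. Decrypting the received ciphertext:
P[1]: D(K, 66) = E7; E7 ⊕ 55 = B2.
P[2]: D(K, D0) = 51; 51 ⊕ 66 = 37.
P[3]: D(K, 0D) = 8E; 8E ⊕ D0 = 5E.
Blocks that differ from the original plaintext: P[2], P[3].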